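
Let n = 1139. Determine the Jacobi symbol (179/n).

-1

Reciprocity: 179 ≡ 3 and 1139 ≡ 3 (mod 4), so (179/1139) = −(1139/179).
Reduce top mod 179: now compute (65/179).
Reciprocity: 65 ≡ 1 and 179 ≡ 3 (mod 4), so (65/179) = +(179/65).
Reduce top mod 65: now compute (49/65).
Reciprocity: 49 ≡ 1 and 65 ≡ 1 (mod 4), so (49/65) = +(65/49).
Reduce top mod 49: now compute (16/49).
Pull out 2^4: since 49 ≡ 1 (mod 8), (2/49) = +1, so (2/49)^4 = +1.
Reached (1/49) = 1. Collecting the sign flips along the way, the symbol is -1.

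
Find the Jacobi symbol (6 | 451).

1

Pull out 2: since 451 ≡ 3 (mod 8), (2/451) = -1.
Reciprocity: 3 ≡ 3 and 451 ≡ 3 (mod 4), so (3/451) = −(451/3).
Reduce top mod 3: now compute (1/3).
Reached (1/3) = 1. Collecting the sign flips along the way, the symbol is +1.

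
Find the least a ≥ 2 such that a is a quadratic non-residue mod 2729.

3

(2/2729) = +1, so 2 is a residue.
(3/2729) = −1, so 3 is the smallest positive non-residue mod 2729.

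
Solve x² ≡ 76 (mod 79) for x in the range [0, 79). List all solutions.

Since 79 ≡ 3 (mod 4), a square root of 76 is 76^((79+1)/4) = 76^20 mod 79.
Repeated squaring: 76^2≡9, 76^4≡2, 76^8≡4, 76^16≡16 (mod 79).
76^20 = 76^(16+4) ≡ 32 (mod 79).
Check: 32² = 1024 ≡ 76 (mod 79). The two roots are 32 and 47.

32, 47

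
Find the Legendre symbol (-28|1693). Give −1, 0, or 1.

-1

First reduce: -28 ≡ 1665 (mod 1693).
Reciprocity: 1665 ≡ 1 and 1693 ≡ 1 (mod 4), so (1665/1693) = +(1693/1665).
Reduce top mod 1665: now compute (28/1665).
Pull out 2^2: since 1665 ≡ 1 (mod 8), (2/1665) = +1, so (2/1665)^2 = +1.
Reciprocity: 7 ≡ 3 and 1665 ≡ 1 (mod 4), so (7/1665) = +(1665/7).
Reduce top mod 7: now compute (6/7).
Pull out 2: since 7 ≡ 7 (mod 8), (2/7) = +1.
Reciprocity: 3 ≡ 3 and 7 ≡ 3 (mod 4), so (3/7) = −(7/3).
Reduce top mod 3: now compute (1/3).
Reached (1/3) = 1. Collecting the sign flips along the way, the symbol is -1.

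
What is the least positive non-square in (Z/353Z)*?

(2/353) = +1, so 2 is a residue.
(3/353) = −1, so 3 is the smallest positive non-residue mod 353.

3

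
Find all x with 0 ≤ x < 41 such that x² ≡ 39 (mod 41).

11, 30

41 ≡ 1 (mod 4), so we find a root by search.
Trying successive values, 11² = 121 ≡ 39 (mod 41). The other root is 41 − 11 = 30.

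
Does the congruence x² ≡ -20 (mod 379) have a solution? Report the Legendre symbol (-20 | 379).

Euler's criterion: (-20/379) ≡ 359^189 (mod 379).
359^2 ≡ 21 (mod 379)
359^4 ≡ 62 (mod 379)
359^8 ≡ 54 (mod 379)
359^16 ≡ 263 (mod 379)
359^32 ≡ 191 (mod 379)
359^64 ≡ 97 (mod 379)
359^128 ≡ 313 (mod 379)
359^189 = 359^(128+32+16+8+4+1) ≡ 378 (mod 379).
Result is 378 ≡ −1, so (-20/379) = −1.

-1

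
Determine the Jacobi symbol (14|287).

Pull out 2: since 287 ≡ 7 (mod 8), (2/287) = +1.
Reciprocity: 7 ≡ 3 and 287 ≡ 3 (mod 4), so (7/287) = −(287/7).
Reduce top mod 7: now compute (0/7).
Top reduces to 0: gcd > 1, so the symbol is 0.

0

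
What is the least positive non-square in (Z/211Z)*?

(2/211) = −1, so 2 is the smallest positive non-residue mod 211.

2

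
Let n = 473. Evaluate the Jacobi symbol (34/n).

-1

Pull out 2: since 473 ≡ 1 (mod 8), (2/473) = +1.
Reciprocity: 17 ≡ 1 and 473 ≡ 1 (mod 4), so (17/473) = +(473/17).
Reduce top mod 17: now compute (14/17).
Pull out 2: since 17 ≡ 1 (mod 8), (2/17) = +1.
Reciprocity: 7 ≡ 3 and 17 ≡ 1 (mod 4), so (7/17) = +(17/7).
Reduce top mod 7: now compute (3/7).
Reciprocity: 3 ≡ 3 and 7 ≡ 3 (mod 4), so (3/7) = −(7/3).
Reduce top mod 3: now compute (1/3).
Reached (1/3) = 1. Collecting the sign flips along the way, the symbol is -1.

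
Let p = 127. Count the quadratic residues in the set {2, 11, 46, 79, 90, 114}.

(2/127) = +1 → QR.
(11/127) = +1 → QR.
(46/127) = -1 → non-residue.
(79/127) = +1 → QR.
(90/127) = -1 → non-residue.
(114/127) = -1 → non-residue.
Total quadratic residues among the 6: 3.

3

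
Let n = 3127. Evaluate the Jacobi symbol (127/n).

-1

Reciprocity: 127 ≡ 3 and 3127 ≡ 3 (mod 4), so (127/3127) = −(3127/127).
Reduce top mod 127: now compute (79/127).
Reciprocity: 79 ≡ 3 and 127 ≡ 3 (mod 4), so (79/127) = −(127/79).
Reduce top mod 79: now compute (48/79).
Pull out 2^4: since 79 ≡ 7 (mod 8), (2/79) = +1, so (2/79)^4 = +1.
Reciprocity: 3 ≡ 3 and 79 ≡ 3 (mod 4), so (3/79) = −(79/3).
Reduce top mod 3: now compute (1/3).
Reached (1/3) = 1. Collecting the sign flips along the way, the symbol is -1.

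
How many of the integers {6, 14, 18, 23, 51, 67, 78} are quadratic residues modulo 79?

4

(6/79) = -1 → non-residue.
(14/79) = -1 → non-residue.
(18/79) = +1 → QR.
(23/79) = +1 → QR.
(51/79) = +1 → QR.
(67/79) = +1 → QR.
(78/79) = -1 → non-residue.
Total quadratic residues among the 7: 4.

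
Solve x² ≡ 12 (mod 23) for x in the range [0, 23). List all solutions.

9, 14

Since 23 ≡ 3 (mod 4), a square root of 12 is 12^((23+1)/4) = 12^6 mod 23.
Repeated squaring: 12^2≡6, 12^4≡13 (mod 23).
12^6 = 12^(4+2) ≡ 9 (mod 23).
Check: 9² = 81 ≡ 12 (mod 23). The two roots are 9 and 14.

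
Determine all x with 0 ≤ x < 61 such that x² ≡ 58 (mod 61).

61 ≡ 1 (mod 4), so we find a root by search.
Trying successive values, 27² = 729 ≡ 58 (mod 61). The other root is 61 − 27 = 34.

27, 34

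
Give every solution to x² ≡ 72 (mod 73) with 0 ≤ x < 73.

73 ≡ 1 (mod 4), so we find a root by search.
Trying successive values, 27² = 729 ≡ 72 (mod 73). The other root is 73 − 27 = 46.

27, 46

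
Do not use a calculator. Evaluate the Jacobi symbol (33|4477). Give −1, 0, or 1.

0

Reciprocity: 33 ≡ 1 and 4477 ≡ 1 (mod 4), so (33/4477) = +(4477/33).
Reduce top mod 33: now compute (22/33).
Pull out 2: since 33 ≡ 1 (mod 8), (2/33) = +1.
Reciprocity: 11 ≡ 3 and 33 ≡ 1 (mod 4), so (11/33) = +(33/11).
Reduce top mod 11: now compute (0/11).
Top reduces to 0: gcd > 1, so the symbol is 0.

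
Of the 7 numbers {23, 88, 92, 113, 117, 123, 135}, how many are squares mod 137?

3

(23/137) = -1 → non-residue.
(88/137) = +1 → QR.
(92/137) = -1 → non-residue.
(113/137) = -1 → non-residue.
(117/137) = -1 → non-residue.
(123/137) = +1 → QR.
(135/137) = +1 → QR.
Total quadratic residues among the 7: 3.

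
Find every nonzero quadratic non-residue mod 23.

5,7,10,11,14,15,17,19,20,21,22

Square k = 1,…,11 (k and 23−k give the same square):
1²=1, 2²=4, 3²=9, 4²=16, 5²≡2, 6²≡13, 7²≡3, 8²≡18, 9²≡12, 10²≡8, 11²≡6 (mod 23).
The residues are {1, 2, 3, 4, 6, 8, 9, 12, 13, 16, 18}; the non-residues are the remaining 11 nonzero classes.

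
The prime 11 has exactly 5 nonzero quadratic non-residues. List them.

2,6,7,8,10

Square k = 1,…,5 (k and 11−k give the same square):
1²=1, 2²=4, 3²=9, 4²≡5, 5²≡3 (mod 11).
The residues are {1, 3, 4, 5, 9}; the non-residues are the remaining 5 nonzero classes.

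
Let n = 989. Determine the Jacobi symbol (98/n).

Pull out 2: since 989 ≡ 5 (mod 8), (2/989) = -1.
Reciprocity: 49 ≡ 1 and 989 ≡ 1 (mod 4), so (49/989) = +(989/49).
Reduce top mod 49: now compute (9/49).
Reciprocity: 9 ≡ 1 and 49 ≡ 1 (mod 4), so (9/49) = +(49/9).
Reduce top mod 9: now compute (4/9).
Pull out 2^2: since 9 ≡ 1 (mod 8), (2/9) = +1, so (2/9)^2 = +1.
Reached (1/9) = 1. Collecting the sign flips along the way, the symbol is -1.

-1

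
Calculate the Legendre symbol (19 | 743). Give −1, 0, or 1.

1

Euler's criterion: (19/743) ≡ 19^371 (mod 743).
19^2 ≡ 361 (mod 743)
19^4 ≡ 296 (mod 743)
19^8 ≡ 685 (mod 743)
19^16 ≡ 392 (mod 743)
19^32 ≡ 606 (mod 743)
19^64 ≡ 194 (mod 743)
19^128 ≡ 486 (mod 743)
19^256 ≡ 665 (mod 743)
19^371 = 19^(256+64+32+16+2+1) ≡ 1 (mod 743).
Result is 1, so (19/743) = 1.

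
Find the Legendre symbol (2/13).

Euler's criterion: (2/13) ≡ 2^6 (mod 13).
2^2 ≡ 4 (mod 13)
2^4 ≡ 3 (mod 13)
2^6 = 2^(4+2) ≡ 12 (mod 13).
Result is 12 ≡ −1, so (2/13) = −1.

-1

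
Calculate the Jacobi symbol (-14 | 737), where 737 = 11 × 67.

First reduce: -14 ≡ 723 (mod 737).
Reciprocity: 723 ≡ 3 and 737 ≡ 1 (mod 4), so (723/737) = +(737/723).
Reduce top mod 723: now compute (14/723).
Pull out 2: since 723 ≡ 3 (mod 8), (2/723) = -1.
Reciprocity: 7 ≡ 3 and 723 ≡ 3 (mod 4), so (7/723) = −(723/7).
Reduce top mod 7: now compute (2/7).
Pull out 2: since 7 ≡ 7 (mod 8), (2/7) = +1.
Reached (1/7) = 1. Collecting the sign flips along the way, the symbol is +1.

1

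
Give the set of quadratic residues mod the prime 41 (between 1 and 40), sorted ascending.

1,2,4,5,8,9,10,16,18,20,21,23,25,31,32,33,36,37,39,40

Square k = 1,…,20 (k and 41−k give the same square):
1²=1, 2²=4, 3²=9, 4²=16, 5²=25, 6²=36, 7²≡8, 8²≡23, 9²≡40, 10²≡18, 11²≡39, 12²≡21, 13²≡5, 14²≡32, 15²≡20, 16²≡10, 17²≡2, 18²≡37, 19²≡33, 20²≡31 (mod 41).
So the quadratic residues mod 41 are {1, 2, 4, 5, 8, 9, 10, 16, 18, 20, 21, 23, 25, 31, 32, 33, 36, 37, 39, 40}.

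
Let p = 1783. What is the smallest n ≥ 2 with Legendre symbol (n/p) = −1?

(2/1783) = +1, so 2 is a residue.
(3/1783) = −1, so 3 is the smallest positive non-residue mod 1783.

3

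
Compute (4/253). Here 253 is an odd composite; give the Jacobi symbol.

1

Pull out 2^2: since 253 ≡ 5 (mod 8), (2/253) = -1, so (2/253)^2 = +1.
Reached (1/253) = 1. Collecting the sign flips along the way, the symbol is +1.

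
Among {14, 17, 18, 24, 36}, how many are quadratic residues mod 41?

(14/41) = -1 → non-residue.
(17/41) = -1 → non-residue.
(18/41) = +1 → QR.
(24/41) = -1 → non-residue.
(36/41) = +1 → QR.
Total quadratic residues among the 5: 2.

2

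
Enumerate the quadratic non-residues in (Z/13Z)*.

Square k = 1,…,6 (k and 13−k give the same square):
1²=1, 2²=4, 3²=9, 4²≡3, 5²≡12, 6²≡10 (mod 13).
The residues are {1, 3, 4, 9, 10, 12}; the non-residues are the remaining 6 nonzero classes.

2 5 6 7 8 11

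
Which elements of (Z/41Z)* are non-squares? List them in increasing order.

Square k = 1,…,20 (k and 41−k give the same square):
1²=1, 2²=4, 3²=9, 4²=16, 5²=25, 6²=36, 7²≡8, 8²≡23, 9²≡40, 10²≡18, 11²≡39, 12²≡21, 13²≡5, 14²≡32, 15²≡20, 16²≡10, 17²≡2, 18²≡37, 19²≡33, 20²≡31 (mod 41).
The residues are {1, 2, 4, 5, 8, 9, 10, 16, 18, 20, 21, 23, 25, 31, 32, 33, 36, 37, 39, 40}; the non-residues are the remaining 20 nonzero classes.

3,6,7,11,12,13,14,15,17,19,22,24,26,27,28,29,30,34,35,38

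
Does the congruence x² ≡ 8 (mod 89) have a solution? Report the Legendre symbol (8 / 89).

1

Euler's criterion: (8/89) ≡ 8^44 (mod 89).
8^2 ≡ 64 (mod 89)
8^4 ≡ 2 (mod 89)
8^8 ≡ 4 (mod 89)
8^16 ≡ 16 (mod 89)
8^32 ≡ 78 (mod 89)
8^44 = 8^(32+8+4) ≡ 1 (mod 89).
Result is 1, so (8/89) = 1.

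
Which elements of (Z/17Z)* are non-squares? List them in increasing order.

Square k = 1,…,8 (k and 17−k give the same square):
1²=1, 2²=4, 3²=9, 4²=16, 5²≡8, 6²≡2, 7²≡15, 8²≡13 (mod 17).
The residues are {1, 2, 4, 8, 9, 13, 15, 16}; the non-residues are the remaining 8 nonzero classes.

3,5,6,7,10,11,12,14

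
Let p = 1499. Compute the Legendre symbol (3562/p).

First reduce: 3562 ≡ 564 (mod 1499).
Pull out 2^2: since 1499 ≡ 3 (mod 8), (2/1499) = -1, so (2/1499)^2 = +1.
Reciprocity: 141 ≡ 1 and 1499 ≡ 3 (mod 4), so (141/1499) = +(1499/141).
Reduce top mod 141: now compute (89/141).
Reciprocity: 89 ≡ 1 and 141 ≡ 1 (mod 4), so (89/141) = +(141/89).
Reduce top mod 89: now compute (52/89).
Pull out 2^2: since 89 ≡ 1 (mod 8), (2/89) = +1, so (2/89)^2 = +1.
Reciprocity: 13 ≡ 1 and 89 ≡ 1 (mod 4), so (13/89) = +(89/13).
Reduce top mod 13: now compute (11/13).
Reciprocity: 11 ≡ 3 and 13 ≡ 1 (mod 4), so (11/13) = +(13/11).
Reduce top mod 11: now compute (2/11).
Pull out 2: since 11 ≡ 3 (mod 8), (2/11) = -1.
Reached (1/11) = 1. Collecting the sign flips along the way, the symbol is -1.

-1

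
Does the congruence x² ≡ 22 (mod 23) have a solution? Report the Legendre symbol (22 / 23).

Euler's criterion: (22/23) ≡ 22^11 (mod 23).
22^2 ≡ 1 (mod 23)
22^4 ≡ 1 (mod 23)
22^8 ≡ 1 (mod 23)
22^11 = 22^(8+2+1) ≡ 22 (mod 23).
Result is 22 ≡ −1, so (22/23) = −1.

-1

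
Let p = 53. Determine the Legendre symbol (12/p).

Pull out 2^2: since 53 ≡ 5 (mod 8), (2/53) = -1, so (2/53)^2 = +1.
Reciprocity: 3 ≡ 3 and 53 ≡ 1 (mod 4), so (3/53) = +(53/3).
Reduce top mod 3: now compute (2/3).
Pull out 2: since 3 ≡ 3 (mod 8), (2/3) = -1.
Reached (1/3) = 1. Collecting the sign flips along the way, the symbol is -1.

-1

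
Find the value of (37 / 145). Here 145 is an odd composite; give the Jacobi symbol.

1

Reciprocity: 37 ≡ 1 and 145 ≡ 1 (mod 4), so (37/145) = +(145/37).
Reduce top mod 37: now compute (34/37).
Pull out 2: since 37 ≡ 5 (mod 8), (2/37) = -1.
Reciprocity: 17 ≡ 1 and 37 ≡ 1 (mod 4), so (17/37) = +(37/17).
Reduce top mod 17: now compute (3/17).
Reciprocity: 3 ≡ 3 and 17 ≡ 1 (mod 4), so (3/17) = +(17/3).
Reduce top mod 3: now compute (2/3).
Pull out 2: since 3 ≡ 3 (mod 8), (2/3) = -1.
Reached (1/3) = 1. Collecting the sign flips along the way, the symbol is +1.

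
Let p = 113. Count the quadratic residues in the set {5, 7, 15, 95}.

3

(5/113) = -1 → non-residue.
(7/113) = +1 → QR.
(15/113) = +1 → QR.
(95/113) = +1 → QR.
Total quadratic residues among the 4: 3.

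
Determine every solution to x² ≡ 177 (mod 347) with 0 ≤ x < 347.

164, 183

Since 347 ≡ 3 (mod 4), a square root of 177 is 177^((347+1)/4) = 177^87 mod 347.
Repeated squaring: 177^2≡99, 177^4≡85, 177^8≡285, 177^16≡27, 177^32≡35, 177^64≡184 (mod 347).
177^87 = 177^(64+16+4+2+1) ≡ 183 (mod 347).
Check: 183² = 33489 ≡ 177 (mod 347). The two roots are 164 and 183.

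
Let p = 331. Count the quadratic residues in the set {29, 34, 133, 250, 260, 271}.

(29/331) = -1 → non-residue.
(34/331) = -1 → non-residue.
(133/331) = -1 → non-residue.
(250/331) = -1 → non-residue.
(260/331) = -1 → non-residue.
(271/331) = +1 → QR.
Total quadratic residues among the 6: 1.

1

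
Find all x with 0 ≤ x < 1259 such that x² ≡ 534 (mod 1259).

287, 972

Since 1259 ≡ 3 (mod 4), a square root of 534 is 534^((1259+1)/4) = 534^315 mod 1259.
Repeated squaring: 534^2≡622, 534^4≡371, 534^8≡410, 534^16≡653, 534^32≡867, 534^64≡66, 534^128≡579, 534^256≡347 (mod 1259).
534^315 = 534^(256+32+16+8+2+1) ≡ 972 (mod 1259).
Check: 972² = 944784 ≡ 534 (mod 1259). The two roots are 287 and 972.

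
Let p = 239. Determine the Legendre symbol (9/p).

1

Reciprocity: 9 ≡ 1 and 239 ≡ 3 (mod 4), so (9/239) = +(239/9).
Reduce top mod 9: now compute (5/9).
Reciprocity: 5 ≡ 1 and 9 ≡ 1 (mod 4), so (5/9) = +(9/5).
Reduce top mod 5: now compute (4/5).
Pull out 2^2: since 5 ≡ 5 (mod 8), (2/5) = -1, so (2/5)^2 = +1.
Reached (1/5) = 1. Collecting the sign flips along the way, the symbol is +1.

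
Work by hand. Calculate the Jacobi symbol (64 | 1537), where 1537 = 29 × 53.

1

Pull out 2^6: since 1537 ≡ 1 (mod 8), (2/1537) = +1, so (2/1537)^6 = +1.
Reached (1/1537) = 1. Collecting the sign flips along the way, the symbol is +1.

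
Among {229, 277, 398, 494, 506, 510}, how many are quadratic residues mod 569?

(229/569) = +1 → QR.
(277/569) = -1 → non-residue.
(398/569) = -1 → non-residue.
(494/569) = -1 → non-residue.
(506/569) = +1 → QR.
(510/569) = -1 → non-residue.
Total quadratic residues among the 6: 2.

2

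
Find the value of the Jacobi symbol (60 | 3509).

Pull out 2^2: since 3509 ≡ 5 (mod 8), (2/3509) = -1, so (2/3509)^2 = +1.
Reciprocity: 15 ≡ 3 and 3509 ≡ 1 (mod 4), so (15/3509) = +(3509/15).
Reduce top mod 15: now compute (14/15).
Pull out 2: since 15 ≡ 7 (mod 8), (2/15) = +1.
Reciprocity: 7 ≡ 3 and 15 ≡ 3 (mod 4), so (7/15) = −(15/7).
Reduce top mod 7: now compute (1/7).
Reached (1/7) = 1. Collecting the sign flips along the way, the symbol is -1.

-1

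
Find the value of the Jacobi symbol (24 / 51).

Pull out 2^3: since 51 ≡ 3 (mod 8), (2/51) = -1, so (2/51)^3 = -1.
Reciprocity: 3 ≡ 3 and 51 ≡ 3 (mod 4), so (3/51) = −(51/3).
Reduce top mod 3: now compute (0/3).
Top reduces to 0: gcd > 1, so the symbol is 0.

0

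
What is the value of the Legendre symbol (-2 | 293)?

First reduce: -2 ≡ 291 (mod 293).
Reciprocity: 291 ≡ 3 and 293 ≡ 1 (mod 4), so (291/293) = +(293/291).
Reduce top mod 291: now compute (2/291).
Pull out 2: since 291 ≡ 3 (mod 8), (2/291) = -1.
Reached (1/291) = 1. Collecting the sign flips along the way, the symbol is -1.

-1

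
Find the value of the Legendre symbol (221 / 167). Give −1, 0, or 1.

Euler's criterion: (221/167) ≡ 54^83 (mod 167).
54^2 ≡ 77 (mod 167)
54^4 ≡ 84 (mod 167)
54^8 ≡ 42 (mod 167)
54^16 ≡ 94 (mod 167)
54^32 ≡ 152 (mod 167)
54^64 ≡ 58 (mod 167)
54^83 = 54^(64+16+2+1) ≡ 1 (mod 167).
Result is 1, so (221/167) = 1.

1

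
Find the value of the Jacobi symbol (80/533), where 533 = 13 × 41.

Pull out 2^4: since 533 ≡ 5 (mod 8), (2/533) = -1, so (2/533)^4 = +1.
Reciprocity: 5 ≡ 1 and 533 ≡ 1 (mod 4), so (5/533) = +(533/5).
Reduce top mod 5: now compute (3/5).
Reciprocity: 3 ≡ 3 and 5 ≡ 1 (mod 4), so (3/5) = +(5/3).
Reduce top mod 3: now compute (2/3).
Pull out 2: since 3 ≡ 3 (mod 8), (2/3) = -1.
Reached (1/3) = 1. Collecting the sign flips along the way, the symbol is -1.

-1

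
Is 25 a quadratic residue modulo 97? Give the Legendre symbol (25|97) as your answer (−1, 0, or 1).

Euler's criterion: (25/97) ≡ 25^48 (mod 97).
25^2 ≡ 43 (mod 97)
25^4 ≡ 6 (mod 97)
25^8 ≡ 36 (mod 97)
25^16 ≡ 35 (mod 97)
25^32 ≡ 61 (mod 97)
25^48 = 25^(32+16) ≡ 1 (mod 97).
Result is 1, so (25/97) = 1.

1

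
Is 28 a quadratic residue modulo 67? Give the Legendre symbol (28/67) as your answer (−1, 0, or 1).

Pull out 2^2: since 67 ≡ 3 (mod 8), (2/67) = -1, so (2/67)^2 = +1.
Reciprocity: 7 ≡ 3 and 67 ≡ 3 (mod 4), so (7/67) = −(67/7).
Reduce top mod 7: now compute (4/7).
Pull out 2^2: since 7 ≡ 7 (mod 8), (2/7) = +1, so (2/7)^2 = +1.
Reached (1/7) = 1. Collecting the sign flips along the way, the symbol is -1.

-1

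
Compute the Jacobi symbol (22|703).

1

Pull out 2: since 703 ≡ 7 (mod 8), (2/703) = +1.
Reciprocity: 11 ≡ 3 and 703 ≡ 3 (mod 4), so (11/703) = −(703/11).
Reduce top mod 11: now compute (10/11).
Pull out 2: since 11 ≡ 3 (mod 8), (2/11) = -1.
Reciprocity: 5 ≡ 1 and 11 ≡ 3 (mod 4), so (5/11) = +(11/5).
Reduce top mod 5: now compute (1/5).
Reached (1/5) = 1. Collecting the sign flips along the way, the symbol is +1.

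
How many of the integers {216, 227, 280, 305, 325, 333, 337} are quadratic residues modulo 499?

4

(216/499) = +1 → QR.
(227/499) = +1 → QR.
(280/499) = +1 → QR.
(305/499) = -1 → non-residue.
(325/499) = -1 → non-residue.
(333/499) = -1 → non-residue.
(337/499) = +1 → QR.
Total quadratic residues among the 7: 4.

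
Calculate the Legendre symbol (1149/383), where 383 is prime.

First reduce: 1149 ≡ 0 (mod 383).
Top reduces to 0: gcd > 1, so the symbol is 0.

0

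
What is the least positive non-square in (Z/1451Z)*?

2

(2/1451) = −1, so 2 is the smallest positive non-residue mod 1451.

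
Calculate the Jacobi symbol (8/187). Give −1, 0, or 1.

Pull out 2^3: since 187 ≡ 3 (mod 8), (2/187) = -1, so (2/187)^3 = -1.
Reached (1/187) = 1. Collecting the sign flips along the way, the symbol is -1.

-1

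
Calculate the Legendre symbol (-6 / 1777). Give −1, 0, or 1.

First reduce: -6 ≡ 1771 (mod 1777).
Reciprocity: 1771 ≡ 3 and 1777 ≡ 1 (mod 4), so (1771/1777) = +(1777/1771).
Reduce top mod 1771: now compute (6/1771).
Pull out 2: since 1771 ≡ 3 (mod 8), (2/1771) = -1.
Reciprocity: 3 ≡ 3 and 1771 ≡ 3 (mod 4), so (3/1771) = −(1771/3).
Reduce top mod 3: now compute (1/3).
Reached (1/3) = 1. Collecting the sign flips along the way, the symbol is +1.

1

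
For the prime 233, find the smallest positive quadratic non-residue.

3

(2/233) = +1, so 2 is a residue.
(3/233) = −1, so 3 is the smallest positive non-residue mod 233.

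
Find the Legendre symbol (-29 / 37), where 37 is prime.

-1

First reduce: -29 ≡ 8 (mod 37).
Pull out 2^3: since 37 ≡ 5 (mod 8), (2/37) = -1, so (2/37)^3 = -1.
Reached (1/37) = 1. Collecting the sign flips along the way, the symbol is -1.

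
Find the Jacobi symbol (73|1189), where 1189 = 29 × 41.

Reciprocity: 73 ≡ 1 and 1189 ≡ 1 (mod 4), so (73/1189) = +(1189/73).
Reduce top mod 73: now compute (21/73).
Reciprocity: 21 ≡ 1 and 73 ≡ 1 (mod 4), so (21/73) = +(73/21).
Reduce top mod 21: now compute (10/21).
Pull out 2: since 21 ≡ 5 (mod 8), (2/21) = -1.
Reciprocity: 5 ≡ 1 and 21 ≡ 1 (mod 4), so (5/21) = +(21/5).
Reduce top mod 5: now compute (1/5).
Reached (1/5) = 1. Collecting the sign flips along the way, the symbol is -1.

-1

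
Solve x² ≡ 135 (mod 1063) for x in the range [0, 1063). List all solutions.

Since 1063 ≡ 3 (mod 4), a square root of 135 is 135^((1063+1)/4) = 135^266 mod 1063.
Repeated squaring: 135^2≡154, 135^4≡330, 135^8≡474, 135^16≡383, 135^32≡1058, 135^64≡25, 135^128≡625, 135^256≡504 (mod 1063).
135^266 = 135^(256+8+2) ≡ 617 (mod 1063).
Check: 617² = 380689 ≡ 135 (mod 1063). The two roots are 446 and 617.

446, 617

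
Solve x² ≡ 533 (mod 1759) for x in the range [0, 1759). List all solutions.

Since 1759 ≡ 3 (mod 4), a square root of 533 is 533^((1759+1)/4) = 533^440 mod 1759.
Repeated squaring: 533^2≡890, 533^4≡550, 533^8≡1711, 533^16≡545, 533^32≡1513, 533^64≡710, 533^128≡1026, 533^256≡794 (mod 1759).
533^440 = 533^(256+128+32+16+8) ≡ 87 (mod 1759).
Check: 87² = 7569 ≡ 533 (mod 1759). The two roots are 87 and 1672.

87, 1672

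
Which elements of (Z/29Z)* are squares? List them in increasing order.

Square k = 1,…,14 (k and 29−k give the same square):
1²=1, 2²=4, 3²=9, 4²=16, 5²=25, 6²≡7, 7²≡20, 8²≡6, 9²≡23, 10²≡13, 11²≡5, 12²≡28, 13²≡24, 14²≡22 (mod 29).
So the quadratic residues mod 29 are {1, 4, 5, 6, 7, 9, 13, 16, 20, 22, 23, 24, 25, 28}.

1 4 5 6 7 9 13 16 20 22 23 24 25 28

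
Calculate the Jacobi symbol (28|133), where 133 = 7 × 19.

Pull out 2^2: since 133 ≡ 5 (mod 8), (2/133) = -1, so (2/133)^2 = +1.
Reciprocity: 7 ≡ 3 and 133 ≡ 1 (mod 4), so (7/133) = +(133/7).
Reduce top mod 7: now compute (0/7).
Top reduces to 0: gcd > 1, so the symbol is 0.

0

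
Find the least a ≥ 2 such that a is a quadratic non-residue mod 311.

11

(2/311) = +1, so 2 is a residue.
(3/311) = +1, so 3 is a residue.
(4/311) = +1, so 4 is a residue.
(5/311) = +1, so 5 is a residue.
(6/311) = +1, so 6 is a residue.
(7/311) = +1, so 7 is a residue.
(8/311) = +1, so 8 is a residue.
(9/311) = +1, so 9 is a residue.
(10/311) = +1, so 10 is a residue.
(11/311) = −1, so 11 is the smallest positive non-residue mod 311.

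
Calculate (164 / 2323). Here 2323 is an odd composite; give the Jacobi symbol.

Pull out 2^2: since 2323 ≡ 3 (mod 8), (2/2323) = -1, so (2/2323)^2 = +1.
Reciprocity: 41 ≡ 1 and 2323 ≡ 3 (mod 4), so (41/2323) = +(2323/41).
Reduce top mod 41: now compute (27/41).
Reciprocity: 27 ≡ 3 and 41 ≡ 1 (mod 4), so (27/41) = +(41/27).
Reduce top mod 27: now compute (14/27).
Pull out 2: since 27 ≡ 3 (mod 8), (2/27) = -1.
Reciprocity: 7 ≡ 3 and 27 ≡ 3 (mod 4), so (7/27) = −(27/7).
Reduce top mod 7: now compute (6/7).
Pull out 2: since 7 ≡ 7 (mod 8), (2/7) = +1.
Reciprocity: 3 ≡ 3 and 7 ≡ 3 (mod 4), so (3/7) = −(7/3).
Reduce top mod 3: now compute (1/3).
Reached (1/3) = 1. Collecting the sign flips along the way, the symbol is -1.

-1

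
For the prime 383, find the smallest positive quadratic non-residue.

(2/383) = +1, so 2 is a residue.
(3/383) = +1, so 3 is a residue.
(4/383) = +1, so 4 is a residue.
(5/383) = −1, so 5 is the smallest positive non-residue mod 383.

5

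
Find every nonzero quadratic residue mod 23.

1,2,3,4,6,8,9,12,13,16,18

Square k = 1,…,11 (k and 23−k give the same square):
1²=1, 2²=4, 3²=9, 4²=16, 5²≡2, 6²≡13, 7²≡3, 8²≡18, 9²≡12, 10²≡8, 11²≡6 (mod 23).
So the quadratic residues mod 23 are {1, 2, 3, 4, 6, 8, 9, 12, 13, 16, 18}.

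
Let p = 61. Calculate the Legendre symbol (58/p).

Euler's criterion: (58/61) ≡ 58^30 (mod 61).
58^2 ≡ 9 (mod 61)
58^4 ≡ 20 (mod 61)
58^8 ≡ 34 (mod 61)
58^16 ≡ 58 (mod 61)
58^30 = 58^(16+8+4+2) ≡ 1 (mod 61).
Result is 1, so (58/61) = 1.

1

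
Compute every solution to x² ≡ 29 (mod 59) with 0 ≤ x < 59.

18, 41

Since 59 ≡ 3 (mod 4), a square root of 29 is 29^((59+1)/4) = 29^15 mod 59.
Repeated squaring: 29^2≡15, 29^4≡48, 29^8≡3 (mod 59).
29^15 = 29^(8+4+2+1) ≡ 41 (mod 59).
Check: 41² = 1681 ≡ 29 (mod 59). The two roots are 18 and 41.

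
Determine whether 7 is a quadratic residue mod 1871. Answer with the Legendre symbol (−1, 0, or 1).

Reciprocity: 7 ≡ 3 and 1871 ≡ 3 (mod 4), so (7/1871) = −(1871/7).
Reduce top mod 7: now compute (2/7).
Pull out 2: since 7 ≡ 7 (mod 8), (2/7) = +1.
Reached (1/7) = 1. Collecting the sign flips along the way, the symbol is -1.

-1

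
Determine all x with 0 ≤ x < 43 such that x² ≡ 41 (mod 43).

Since 43 ≡ 3 (mod 4), a square root of 41 is 41^((43+1)/4) = 41^11 mod 43.
Repeated squaring: 41^2≡4, 41^4≡16, 41^8≡41 (mod 43).
41^11 = 41^(8+2+1) ≡ 16 (mod 43).
Check: 16² = 256 ≡ 41 (mod 43). The two roots are 16 and 27.

16, 27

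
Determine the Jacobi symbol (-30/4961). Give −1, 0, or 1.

First reduce: -30 ≡ 4931 (mod 4961).
Reciprocity: 4931 ≡ 3 and 4961 ≡ 1 (mod 4), so (4931/4961) = +(4961/4931).
Reduce top mod 4931: now compute (30/4931).
Pull out 2: since 4931 ≡ 3 (mod 8), (2/4931) = -1.
Reciprocity: 15 ≡ 3 and 4931 ≡ 3 (mod 4), so (15/4931) = −(4931/15).
Reduce top mod 15: now compute (11/15).
Reciprocity: 11 ≡ 3 and 15 ≡ 3 (mod 4), so (11/15) = −(15/11).
Reduce top mod 11: now compute (4/11).
Pull out 2^2: since 11 ≡ 3 (mod 8), (2/11) = -1, so (2/11)^2 = +1.
Reached (1/11) = 1. Collecting the sign flips along the way, the symbol is -1.

-1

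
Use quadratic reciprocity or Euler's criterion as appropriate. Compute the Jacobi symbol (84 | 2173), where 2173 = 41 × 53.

-1

Pull out 2^2: since 2173 ≡ 5 (mod 8), (2/2173) = -1, so (2/2173)^2 = +1.
Reciprocity: 21 ≡ 1 and 2173 ≡ 1 (mod 4), so (21/2173) = +(2173/21).
Reduce top mod 21: now compute (10/21).
Pull out 2: since 21 ≡ 5 (mod 8), (2/21) = -1.
Reciprocity: 5 ≡ 1 and 21 ≡ 1 (mod 4), so (5/21) = +(21/5).
Reduce top mod 5: now compute (1/5).
Reached (1/5) = 1. Collecting the sign flips along the way, the symbol is -1.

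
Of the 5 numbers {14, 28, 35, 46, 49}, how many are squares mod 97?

(14/97) = -1 → non-residue.
(28/97) = -1 → non-residue.
(35/97) = +1 → QR.
(46/97) = -1 → non-residue.
(49/97) = +1 → QR.
Total quadratic residues among the 5: 2.

2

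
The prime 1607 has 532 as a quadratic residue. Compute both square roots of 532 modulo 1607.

162, 1445

Since 1607 ≡ 3 (mod 4), a square root of 532 is 532^((1607+1)/4) = 532^402 mod 1607.
Repeated squaring: 532^2≡192, 532^4≡1510, 532^8≡1374, 532^16≡1258, 532^32≡1276, 532^64≡285, 532^128≡875, 532^256≡693 (mod 1607).
532^402 = 532^(256+128+16+2) ≡ 162 (mod 1607).
Check: 162² = 26244 ≡ 532 (mod 1607). The two roots are 162 and 1445.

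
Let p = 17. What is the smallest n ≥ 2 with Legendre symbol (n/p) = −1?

3

(2/17) = +1, so 2 is a residue.
(3/17) = −1, so 3 is the smallest positive non-residue mod 17.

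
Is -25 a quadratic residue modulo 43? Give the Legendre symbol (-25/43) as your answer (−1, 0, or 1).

-1

First reduce: -25 ≡ 18 (mod 43).
Pull out 2: since 43 ≡ 3 (mod 8), (2/43) = -1.
Reciprocity: 9 ≡ 1 and 43 ≡ 3 (mod 4), so (9/43) = +(43/9).
Reduce top mod 9: now compute (7/9).
Reciprocity: 7 ≡ 3 and 9 ≡ 1 (mod 4), so (7/9) = +(9/7).
Reduce top mod 7: now compute (2/7).
Pull out 2: since 7 ≡ 7 (mod 8), (2/7) = +1.
Reached (1/7) = 1. Collecting the sign flips along the way, the symbol is -1.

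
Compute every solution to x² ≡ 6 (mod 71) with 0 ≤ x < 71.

Since 71 ≡ 3 (mod 4), a square root of 6 is 6^((71+1)/4) = 6^18 mod 71.
Repeated squaring: 6^2≡36, 6^4≡18, 6^8≡40, 6^16≡38 (mod 71).
6^18 = 6^(16+2) ≡ 19 (mod 71).
Check: 19² = 361 ≡ 6 (mod 71). The two roots are 19 and 52.

19, 52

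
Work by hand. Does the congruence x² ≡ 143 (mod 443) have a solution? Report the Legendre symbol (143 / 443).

-1

Reciprocity: 143 ≡ 3 and 443 ≡ 3 (mod 4), so (143/443) = −(443/143).
Reduce top mod 143: now compute (14/143).
Pull out 2: since 143 ≡ 7 (mod 8), (2/143) = +1.
Reciprocity: 7 ≡ 3 and 143 ≡ 3 (mod 4), so (7/143) = −(143/7).
Reduce top mod 7: now compute (3/7).
Reciprocity: 3 ≡ 3 and 7 ≡ 3 (mod 4), so (3/7) = −(7/3).
Reduce top mod 3: now compute (1/3).
Reached (1/3) = 1. Collecting the sign flips along the way, the symbol is -1.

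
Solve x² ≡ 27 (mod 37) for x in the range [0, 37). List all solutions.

37 ≡ 1 (mod 4), so we find a root by search.
Trying successive values, 8² = 64 ≡ 27 (mod 37). The other root is 37 − 8 = 29.

8, 29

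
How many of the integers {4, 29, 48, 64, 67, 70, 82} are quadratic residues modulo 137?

(4/137) = +1 → QR.
(29/137) = -1 → non-residue.
(48/137) = -1 → non-residue.
(64/137) = +1 → QR.
(67/137) = -1 → non-residue.
(70/137) = -1 → non-residue.
(82/137) = -1 → non-residue.
Total quadratic residues among the 7: 2.

2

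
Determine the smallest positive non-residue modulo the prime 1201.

(2/1201) = +1, so 2 is a residue.
(3/1201) = +1, so 3 is a residue.
(4/1201) = +1, so 4 is a residue.
(5/1201) = +1, so 5 is a residue.
(6/1201) = +1, so 6 is a residue.
(7/1201) = +1, so 7 is a residue.
(8/1201) = +1, so 8 is a residue.
(9/1201) = +1, so 9 is a residue.
(10/1201) = +1, so 10 is a residue.
(11/1201) = −1, so 11 is the smallest positive non-residue mod 1201.

11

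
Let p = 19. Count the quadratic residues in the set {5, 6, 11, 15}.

3

(5/19) = +1 → QR.
(6/19) = +1 → QR.
(11/19) = +1 → QR.
(15/19) = -1 → non-residue.
Total quadratic residues among the 4: 3.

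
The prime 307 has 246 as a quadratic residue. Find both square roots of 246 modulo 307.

89, 218

Since 307 ≡ 3 (mod 4), a square root of 246 is 246^((307+1)/4) = 246^77 mod 307.
Repeated squaring: 246^2≡37, 246^4≡141, 246^8≡233, 246^16≡257, 246^32≡44, 246^64≡94 (mod 307).
246^77 = 246^(64+8+4+1) ≡ 89 (mod 307).
Check: 89² = 7921 ≡ 246 (mod 307). The two roots are 89 and 218.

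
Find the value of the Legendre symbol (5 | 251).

Euler's criterion: (5/251) ≡ 5^125 (mod 251).
5^2 ≡ 25 (mod 251)
5^4 ≡ 123 (mod 251)
5^8 ≡ 69 (mod 251)
5^16 ≡ 243 (mod 251)
5^32 ≡ 64 (mod 251)
5^64 ≡ 80 (mod 251)
5^125 = 5^(64+32+16+8+4+1) ≡ 1 (mod 251).
Result is 1, so (5/251) = 1.

1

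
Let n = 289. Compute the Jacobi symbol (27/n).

Reciprocity: 27 ≡ 3 and 289 ≡ 1 (mod 4), so (27/289) = +(289/27).
Reduce top mod 27: now compute (19/27).
Reciprocity: 19 ≡ 3 and 27 ≡ 3 (mod 4), so (19/27) = −(27/19).
Reduce top mod 19: now compute (8/19).
Pull out 2^3: since 19 ≡ 3 (mod 8), (2/19) = -1, so (2/19)^3 = -1.
Reached (1/19) = 1. Collecting the sign flips along the way, the symbol is +1.

1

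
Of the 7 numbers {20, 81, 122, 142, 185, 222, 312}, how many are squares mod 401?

(20/401) = +1 → QR.
(81/401) = +1 → QR.
(122/401) = -1 → non-residue.
(142/401) = -1 → non-residue.
(185/401) = -1 → non-residue.
(222/401) = +1 → QR.
(312/401) = +1 → QR.
Total quadratic residues among the 7: 4.

4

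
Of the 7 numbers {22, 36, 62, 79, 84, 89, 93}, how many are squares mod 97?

6

(22/97) = +1 → QR.
(36/97) = +1 → QR.
(62/97) = +1 → QR.
(79/97) = +1 → QR.
(84/97) = -1 → non-residue.
(89/97) = +1 → QR.
(93/97) = +1 → QR.
Total quadratic residues among the 7: 6.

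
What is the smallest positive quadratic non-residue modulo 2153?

(2/2153) = +1, so 2 is a residue.
(3/2153) = −1, so 3 is the smallest positive non-residue mod 2153.

3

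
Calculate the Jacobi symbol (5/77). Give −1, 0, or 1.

Reciprocity: 5 ≡ 1 and 77 ≡ 1 (mod 4), so (5/77) = +(77/5).
Reduce top mod 5: now compute (2/5).
Pull out 2: since 5 ≡ 5 (mod 8), (2/5) = -1.
Reached (1/5) = 1. Collecting the sign flips along the way, the symbol is -1.

-1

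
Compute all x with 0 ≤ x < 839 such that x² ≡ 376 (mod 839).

327, 512

Since 839 ≡ 3 (mod 4), a square root of 376 is 376^((839+1)/4) = 376^210 mod 839.
Repeated squaring: 376^2≡424, 376^4≡230, 376^8≡43, 376^16≡171, 376^32≡715, 376^64≡274, 376^128≡405 (mod 839).
376^210 = 376^(128+64+16+2) ≡ 512 (mod 839).
Check: 512² = 262144 ≡ 376 (mod 839). The two roots are 327 and 512.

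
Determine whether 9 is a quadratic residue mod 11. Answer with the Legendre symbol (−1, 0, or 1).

1

Euler's criterion: (9/11) ≡ 9^5 (mod 11).
9^2 ≡ 4 (mod 11)
9^4 ≡ 5 (mod 11)
9^5 = 9^(4+1) ≡ 1 (mod 11).
Result is 1, so (9/11) = 1.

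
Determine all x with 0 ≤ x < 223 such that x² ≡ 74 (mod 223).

Since 223 ≡ 3 (mod 4), a square root of 74 is 74^((223+1)/4) = 74^56 mod 223.
Repeated squaring: 74^2≡124, 74^4≡212, 74^8≡121, 74^16≡146, 74^32≡131 (mod 223).
74^56 = 74^(32+16+8) ≡ 175 (mod 223).
Check: 175² = 30625 ≡ 74 (mod 223). The two roots are 48 and 175.

48, 175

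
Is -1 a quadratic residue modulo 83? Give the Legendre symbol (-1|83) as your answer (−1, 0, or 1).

-1

First reduce: -1 ≡ 82 (mod 83).
Pull out 2: since 83 ≡ 3 (mod 8), (2/83) = -1.
Reciprocity: 41 ≡ 1 and 83 ≡ 3 (mod 4), so (41/83) = +(83/41).
Reduce top mod 41: now compute (1/41).
Reached (1/41) = 1. Collecting the sign flips along the way, the symbol is -1.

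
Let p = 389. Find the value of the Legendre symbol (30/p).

Euler's criterion: (30/389) ≡ 30^194 (mod 389).
30^2 ≡ 122 (mod 389)
30^4 ≡ 102 (mod 389)
30^8 ≡ 290 (mod 389)
30^16 ≡ 76 (mod 389)
30^32 ≡ 330 (mod 389)
30^64 ≡ 369 (mod 389)
30^128 ≡ 11 (mod 389)
30^194 = 30^(128+64+2) ≡ 1 (mod 389).
Result is 1, so (30/389) = 1.

1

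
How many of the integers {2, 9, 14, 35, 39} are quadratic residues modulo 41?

3

(2/41) = +1 → QR.
(9/41) = +1 → QR.
(14/41) = -1 → non-residue.
(35/41) = -1 → non-residue.
(39/41) = +1 → QR.
Total quadratic residues among the 5: 3.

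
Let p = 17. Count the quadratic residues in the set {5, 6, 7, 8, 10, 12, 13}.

(5/17) = -1 → non-residue.
(6/17) = -1 → non-residue.
(7/17) = -1 → non-residue.
(8/17) = +1 → QR.
(10/17) = -1 → non-residue.
(12/17) = -1 → non-residue.
(13/17) = +1 → QR.
Total quadratic residues among the 7: 2.

2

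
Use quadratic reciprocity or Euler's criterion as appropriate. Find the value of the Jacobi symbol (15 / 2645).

0

Reciprocity: 15 ≡ 3 and 2645 ≡ 1 (mod 4), so (15/2645) = +(2645/15).
Reduce top mod 15: now compute (5/15).
Reciprocity: 5 ≡ 1 and 15 ≡ 3 (mod 4), so (5/15) = +(15/5).
Reduce top mod 5: now compute (0/5).
Top reduces to 0: gcd > 1, so the symbol is 0.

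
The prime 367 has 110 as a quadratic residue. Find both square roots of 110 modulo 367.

Since 367 ≡ 3 (mod 4), a square root of 110 is 110^((367+1)/4) = 110^92 mod 367.
Repeated squaring: 110^2≡356, 110^4≡121, 110^8≡328, 110^16≡53, 110^32≡240, 110^64≡348 (mod 367).
110^92 = 110^(64+16+8+4) ≡ 117 (mod 367).
Check: 117² = 13689 ≡ 110 (mod 367). The two roots are 117 and 250.

117, 250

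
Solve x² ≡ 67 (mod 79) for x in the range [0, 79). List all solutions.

15, 64

Since 79 ≡ 3 (mod 4), a square root of 67 is 67^((79+1)/4) = 67^20 mod 79.
Repeated squaring: 67^2≡65, 67^4≡38, 67^8≡22, 67^16≡10 (mod 79).
67^20 = 67^(16+4) ≡ 64 (mod 79).
Check: 64² = 4096 ≡ 67 (mod 79). The two roots are 15 and 64.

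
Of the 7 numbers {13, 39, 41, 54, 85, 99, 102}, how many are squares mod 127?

(13/127) = +1 → QR.
(39/127) = -1 → non-residue.
(41/127) = +1 → QR.
(54/127) = -1 → non-residue.
(85/127) = -1 → non-residue.
(99/127) = +1 → QR.
(102/127) = -1 → non-residue.
Total quadratic residues among the 7: 3.

3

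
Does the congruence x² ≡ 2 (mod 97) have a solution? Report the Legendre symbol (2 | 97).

Pull out 2: since 97 ≡ 1 (mod 8), (2/97) = +1.
Reached (1/97) = 1. Collecting the sign flips along the way, the symbol is +1.

1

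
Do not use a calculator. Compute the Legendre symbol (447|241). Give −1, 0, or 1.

Euler's criterion: (447/241) ≡ 206^120 (mod 241).
206^2 ≡ 20 (mod 241)
206^4 ≡ 159 (mod 241)
206^8 ≡ 217 (mod 241)
206^16 ≡ 94 (mod 241)
206^32 ≡ 160 (mod 241)
206^64 ≡ 54 (mod 241)
206^120 = 206^(64+32+16+8) ≡ 240 (mod 241).
Result is 240 ≡ −1, so (447/241) = −1.

-1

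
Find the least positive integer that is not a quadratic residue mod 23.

(2/23) = +1, so 2 is a residue.
(3/23) = +1, so 3 is a residue.
(4/23) = +1, so 4 is a residue.
(5/23) = −1, so 5 is the smallest positive non-residue mod 23.

5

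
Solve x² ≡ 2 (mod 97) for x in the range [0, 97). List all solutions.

97 ≡ 1 (mod 4), so we find a root by search.
Trying successive values, 14² = 196 ≡ 2 (mod 97). The other root is 97 − 14 = 83.

14, 83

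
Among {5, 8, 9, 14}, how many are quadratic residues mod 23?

(5/23) = -1 → non-residue.
(8/23) = +1 → QR.
(9/23) = +1 → QR.
(14/23) = -1 → non-residue.
Total quadratic residues among the 4: 2.

2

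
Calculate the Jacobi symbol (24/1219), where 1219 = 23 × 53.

Pull out 2^3: since 1219 ≡ 3 (mod 8), (2/1219) = -1, so (2/1219)^3 = -1.
Reciprocity: 3 ≡ 3 and 1219 ≡ 3 (mod 4), so (3/1219) = −(1219/3).
Reduce top mod 3: now compute (1/3).
Reached (1/3) = 1. Collecting the sign flips along the way, the symbol is +1.

1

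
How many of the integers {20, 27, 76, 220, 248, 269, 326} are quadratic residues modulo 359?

3

(20/359) = +1 → QR.
(27/359) = +1 → QR.
(76/359) = -1 → non-residue.
(220/359) = +1 → QR.
(248/359) = -1 → non-residue.
(269/359) = -1 → non-residue.
(326/359) = -1 → non-residue.
Total quadratic residues among the 7: 3.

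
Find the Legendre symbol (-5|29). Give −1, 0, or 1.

1

First reduce: -5 ≡ 24 (mod 29).
Pull out 2^3: since 29 ≡ 5 (mod 8), (2/29) = -1, so (2/29)^3 = -1.
Reciprocity: 3 ≡ 3 and 29 ≡ 1 (mod 4), so (3/29) = +(29/3).
Reduce top mod 3: now compute (2/3).
Pull out 2: since 3 ≡ 3 (mod 8), (2/3) = -1.
Reached (1/3) = 1. Collecting the sign flips along the way, the symbol is +1.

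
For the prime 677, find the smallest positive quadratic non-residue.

2

(2/677) = −1, so 2 is the smallest positive non-residue mod 677.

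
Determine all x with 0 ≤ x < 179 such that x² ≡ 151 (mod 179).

35, 144

Since 179 ≡ 3 (mod 4), a square root of 151 is 151^((179+1)/4) = 151^45 mod 179.
Repeated squaring: 151^2≡68, 151^4≡149, 151^8≡5, 151^16≡25, 151^32≡88 (mod 179).
151^45 = 151^(32+8+4+1) ≡ 144 (mod 179).
Check: 144² = 20736 ≡ 151 (mod 179). The two roots are 35 and 144.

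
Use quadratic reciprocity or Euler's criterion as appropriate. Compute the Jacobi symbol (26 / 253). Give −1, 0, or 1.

Pull out 2: since 253 ≡ 5 (mod 8), (2/253) = -1.
Reciprocity: 13 ≡ 1 and 253 ≡ 1 (mod 4), so (13/253) = +(253/13).
Reduce top mod 13: now compute (6/13).
Pull out 2: since 13 ≡ 5 (mod 8), (2/13) = -1.
Reciprocity: 3 ≡ 3 and 13 ≡ 1 (mod 4), so (3/13) = +(13/3).
Reduce top mod 3: now compute (1/3).
Reached (1/3) = 1. Collecting the sign flips along the way, the symbol is +1.

1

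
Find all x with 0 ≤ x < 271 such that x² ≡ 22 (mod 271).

70, 201

Since 271 ≡ 3 (mod 4), a square root of 22 is 22^((271+1)/4) = 22^68 mod 271.
Repeated squaring: 22^2≡213, 22^4≡112, 22^8≡78, 22^16≡122, 22^32≡250, 22^64≡170 (mod 271).
22^68 = 22^(64+4) ≡ 70 (mod 271).
Check: 70² = 4900 ≡ 22 (mod 271). The two roots are 70 and 201.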